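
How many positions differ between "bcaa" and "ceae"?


Comparing "bcaa" and "ceae" position by position:
  Position 0: 'b' vs 'c' => DIFFER
  Position 1: 'c' vs 'e' => DIFFER
  Position 2: 'a' vs 'a' => same
  Position 3: 'a' vs 'e' => DIFFER
Positions that differ: 3

3


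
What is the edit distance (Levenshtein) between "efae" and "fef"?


Computing edit distance: "efae" -> "fef"
DP table:
           f    e    f
      0    1    2    3
  e   1    1    1    2
  f   2    1    2    1
  a   3    2    2    2
  e   4    3    2    3
Edit distance = dp[4][3] = 3

3


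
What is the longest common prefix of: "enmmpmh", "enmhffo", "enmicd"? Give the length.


Words: enmmpmh, enmhffo, enmicd
  Position 0: all 'e' => match
  Position 1: all 'n' => match
  Position 2: all 'm' => match
  Position 3: ('m', 'h', 'i') => mismatch, stop
LCP = "enm" (length 3)

3


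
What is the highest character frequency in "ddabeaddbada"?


Input: ddabeaddbada
Character counts:
  'a': 4
  'b': 2
  'd': 5
  'e': 1
Maximum frequency: 5

5


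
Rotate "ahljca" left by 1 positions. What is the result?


Input: "ahljca", rotate left by 1
First 1 characters: "a"
Remaining characters: "hljca"
Concatenate remaining + first: "hljca" + "a" = "hljcaa"

hljcaa


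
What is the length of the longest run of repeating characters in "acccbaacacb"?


Input: "acccbaacacb"
Scanning for longest run:
  Position 1 ('c'): new char, reset run to 1
  Position 2 ('c'): continues run of 'c', length=2
  Position 3 ('c'): continues run of 'c', length=3
  Position 4 ('b'): new char, reset run to 1
  Position 5 ('a'): new char, reset run to 1
  Position 6 ('a'): continues run of 'a', length=2
  Position 7 ('c'): new char, reset run to 1
  Position 8 ('a'): new char, reset run to 1
  Position 9 ('c'): new char, reset run to 1
  Position 10 ('b'): new char, reset run to 1
Longest run: 'c' with length 3

3


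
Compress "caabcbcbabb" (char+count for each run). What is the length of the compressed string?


Input: caabcbcbabb
Runs:
  'c' x 1 => "c1"
  'a' x 2 => "a2"
  'b' x 1 => "b1"
  'c' x 1 => "c1"
  'b' x 1 => "b1"
  'c' x 1 => "c1"
  'b' x 1 => "b1"
  'a' x 1 => "a1"
  'b' x 2 => "b2"
Compressed: "c1a2b1c1b1c1b1a1b2"
Compressed length: 18

18


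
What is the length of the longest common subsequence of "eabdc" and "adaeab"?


LCS of "eabdc" and "adaeab"
DP table:
           a    d    a    e    a    b
      0    0    0    0    0    0    0
  e   0    0    0    0    1    1    1
  a   0    1    1    1    1    2    2
  b   0    1    1    1    1    2    3
  d   0    1    2    2    2    2    3
  c   0    1    2    2    2    2    3
LCS length = dp[5][6] = 3

3


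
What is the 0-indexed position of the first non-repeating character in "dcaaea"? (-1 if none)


Input: dcaaea
Character frequencies:
  'a': 3
  'c': 1
  'd': 1
  'e': 1
Scanning left to right for freq == 1:
  Position 0 ('d'): unique! => answer = 0

0


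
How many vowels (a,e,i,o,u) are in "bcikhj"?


Input: bcikhj
Checking each character:
  'b' at position 0: consonant
  'c' at position 1: consonant
  'i' at position 2: vowel (running total: 1)
  'k' at position 3: consonant
  'h' at position 4: consonant
  'j' at position 5: consonant
Total vowels: 1

1


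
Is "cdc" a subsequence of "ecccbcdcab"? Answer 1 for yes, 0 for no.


Check if "cdc" is a subsequence of "ecccbcdcab"
Greedy scan:
  Position 0 ('e'): no match needed
  Position 1 ('c'): matches sub[0] = 'c'
  Position 2 ('c'): no match needed
  Position 3 ('c'): no match needed
  Position 4 ('b'): no match needed
  Position 5 ('c'): no match needed
  Position 6 ('d'): matches sub[1] = 'd'
  Position 7 ('c'): matches sub[2] = 'c'
  Position 8 ('a'): no match needed
  Position 9 ('b'): no match needed
All 3 characters matched => is a subsequence

1


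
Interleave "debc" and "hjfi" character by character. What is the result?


Interleaving "debc" and "hjfi":
  Position 0: 'd' from first, 'h' from second => "dh"
  Position 1: 'e' from first, 'j' from second => "ej"
  Position 2: 'b' from first, 'f' from second => "bf"
  Position 3: 'c' from first, 'i' from second => "ci"
Result: dhejbfci

dhejbfci


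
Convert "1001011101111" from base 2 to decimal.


Input: "1001011101111" in base 2
Positional expansion:
  Digit '1' (value 1) x 2^12 = 4096
  Digit '0' (value 0) x 2^11 = 0
  Digit '0' (value 0) x 2^10 = 0
  Digit '1' (value 1) x 2^9 = 512
  Digit '0' (value 0) x 2^8 = 0
  Digit '1' (value 1) x 2^7 = 128
  Digit '1' (value 1) x 2^6 = 64
  Digit '1' (value 1) x 2^5 = 32
  Digit '0' (value 0) x 2^4 = 0
  Digit '1' (value 1) x 2^3 = 8
  Digit '1' (value 1) x 2^2 = 4
  Digit '1' (value 1) x 2^1 = 2
  Digit '1' (value 1) x 2^0 = 1
Sum = 4847

4847


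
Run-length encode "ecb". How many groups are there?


Input: ecb
Scanning for consecutive runs:
  Group 1: 'e' x 1 (positions 0-0)
  Group 2: 'c' x 1 (positions 1-1)
  Group 3: 'b' x 1 (positions 2-2)
Total groups: 3

3


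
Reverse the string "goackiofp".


Input: goackiofp
Reading characters right to left:
  Position 8: 'p'
  Position 7: 'f'
  Position 6: 'o'
  Position 5: 'i'
  Position 4: 'k'
  Position 3: 'c'
  Position 2: 'a'
  Position 1: 'o'
  Position 0: 'g'
Reversed: pfoikcaog

pfoikcaog


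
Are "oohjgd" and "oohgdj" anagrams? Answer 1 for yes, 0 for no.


Strings: "oohjgd", "oohgdj"
Sorted first:  dghjoo
Sorted second: dghjoo
Sorted forms match => anagrams

1


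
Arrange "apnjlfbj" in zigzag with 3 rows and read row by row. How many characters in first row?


Zigzag "apnjlfbj" into 3 rows:
Placing characters:
  'a' => row 0
  'p' => row 1
  'n' => row 2
  'j' => row 1
  'l' => row 0
  'f' => row 1
  'b' => row 2
  'j' => row 1
Rows:
  Row 0: "al"
  Row 1: "pjfj"
  Row 2: "nb"
First row length: 2

2


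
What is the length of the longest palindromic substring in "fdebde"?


Input: "fdebde"
Checking substrings for palindromes:
  No multi-char palindromic substrings found
Longest palindromic substring: "f" with length 1

1


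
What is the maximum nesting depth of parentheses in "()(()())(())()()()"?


Input: "()(()())(())()()()"
Tracking depth:
  Position 0 '(': depth becomes 1
  Position 1 ')': depth becomes 0
  Position 2 '(': depth becomes 1
  Position 3 '(': depth becomes 2
  Position 4 ')': depth becomes 1
  Position 5 '(': depth becomes 2
  Position 6 ')': depth becomes 1
  Position 7 ')': depth becomes 0
  Position 8 '(': depth becomes 1
  Position 9 '(': depth becomes 2
  Position 10 ')': depth becomes 1
  Position 11 ')': depth becomes 0
  Position 12 '(': depth becomes 1
  Position 13 ')': depth becomes 0
  Position 14 '(': depth becomes 1
  Position 15 ')': depth becomes 0
  Position 16 '(': depth becomes 1
  Position 17 ')': depth becomes 0
Maximum depth reached: 2

2


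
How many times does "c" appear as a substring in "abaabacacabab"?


Searching for "c" in "abaabacacabab"
Scanning each position:
  Position 0: "a" => no
  Position 1: "b" => no
  Position 2: "a" => no
  Position 3: "a" => no
  Position 4: "b" => no
  Position 5: "a" => no
  Position 6: "c" => MATCH
  Position 7: "a" => no
  Position 8: "c" => MATCH
  Position 9: "a" => no
  Position 10: "b" => no
  Position 11: "a" => no
  Position 12: "b" => no
Total occurrences: 2

2


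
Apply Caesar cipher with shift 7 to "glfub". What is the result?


Caesar cipher: shift "glfub" by 7
  'g' (pos 6) + 7 = pos 13 = 'n'
  'l' (pos 11) + 7 = pos 18 = 's'
  'f' (pos 5) + 7 = pos 12 = 'm'
  'u' (pos 20) + 7 = pos 1 = 'b'
  'b' (pos 1) + 7 = pos 8 = 'i'
Result: nsmbi

nsmbi


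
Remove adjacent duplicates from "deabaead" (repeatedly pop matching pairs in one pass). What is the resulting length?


Input: deabaead
Stack-based adjacent duplicate removal:
  Read 'd': push. Stack: d
  Read 'e': push. Stack: de
  Read 'a': push. Stack: dea
  Read 'b': push. Stack: deab
  Read 'a': push. Stack: deaba
  Read 'e': push. Stack: deabae
  Read 'a': push. Stack: deabaea
  Read 'd': push. Stack: deabaead
Final stack: "deabaead" (length 8)

8


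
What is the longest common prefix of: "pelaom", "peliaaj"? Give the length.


Words: pelaom, peliaaj
  Position 0: all 'p' => match
  Position 1: all 'e' => match
  Position 2: all 'l' => match
  Position 3: ('a', 'i') => mismatch, stop
LCP = "pel" (length 3)

3


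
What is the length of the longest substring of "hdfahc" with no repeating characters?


Input: "hdfahc"
Sliding window (track last position of each char):
  Position 0 ('h'): window [0,0] length 1 -- new best
  Position 1 ('d'): window [0,1] length 2 -- new best
  Position 2 ('f'): window [0,2] length 3 -- new best
  Position 3 ('a'): window [0,3] length 4 -- new best
  Position 4 ('h'): repeat (last at 0), move window start to 1
  Position 4 ('h'): window [1,4] length 4
  Position 5 ('c'): window [1,5] length 5 -- new best
Longest substring with no repeats: "dfahc" with length 5

5


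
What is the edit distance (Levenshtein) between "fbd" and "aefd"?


Computing edit distance: "fbd" -> "aefd"
DP table:
           a    e    f    d
      0    1    2    3    4
  f   1    1    2    2    3
  b   2    2    2    3    3
  d   3    3    3    3    3
Edit distance = dp[3][4] = 3

3


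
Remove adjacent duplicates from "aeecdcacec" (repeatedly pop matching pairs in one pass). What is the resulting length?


Input: aeecdcacec
Stack-based adjacent duplicate removal:
  Read 'a': push. Stack: a
  Read 'e': push. Stack: ae
  Read 'e': matches stack top 'e' => pop. Stack: a
  Read 'c': push. Stack: ac
  Read 'd': push. Stack: acd
  Read 'c': push. Stack: acdc
  Read 'a': push. Stack: acdca
  Read 'c': push. Stack: acdcac
  Read 'e': push. Stack: acdcace
  Read 'c': push. Stack: acdcacec
Final stack: "acdcacec" (length 8)

8


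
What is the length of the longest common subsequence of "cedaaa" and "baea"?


LCS of "cedaaa" and "baea"
DP table:
           b    a    e    a
      0    0    0    0    0
  c   0    0    0    0    0
  e   0    0    0    1    1
  d   0    0    0    1    1
  a   0    0    1    1    2
  a   0    0    1    1    2
  a   0    0    1    1    2
LCS length = dp[6][4] = 2

2


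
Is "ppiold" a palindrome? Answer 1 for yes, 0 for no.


Input: ppiold
Reversed: dloipp
  Compare pos 0 ('p') with pos 5 ('d'): MISMATCH
  Compare pos 1 ('p') with pos 4 ('l'): MISMATCH
  Compare pos 2 ('i') with pos 3 ('o'): MISMATCH
Result: not a palindrome

0


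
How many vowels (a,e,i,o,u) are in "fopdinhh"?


Input: fopdinhh
Checking each character:
  'f' at position 0: consonant
  'o' at position 1: vowel (running total: 1)
  'p' at position 2: consonant
  'd' at position 3: consonant
  'i' at position 4: vowel (running total: 2)
  'n' at position 5: consonant
  'h' at position 6: consonant
  'h' at position 7: consonant
Total vowels: 2

2


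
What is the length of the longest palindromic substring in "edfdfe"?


Input: "edfdfe"
Checking substrings for palindromes:
  [1:4] "dfd" (len 3) => palindrome
  [2:5] "fdf" (len 3) => palindrome
Longest palindromic substring: "dfd" with length 3

3


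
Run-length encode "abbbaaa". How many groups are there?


Input: abbbaaa
Scanning for consecutive runs:
  Group 1: 'a' x 1 (positions 0-0)
  Group 2: 'b' x 3 (positions 1-3)
  Group 3: 'a' x 3 (positions 4-6)
Total groups: 3

3


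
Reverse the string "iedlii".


Input: iedlii
Reading characters right to left:
  Position 5: 'i'
  Position 4: 'i'
  Position 3: 'l'
  Position 2: 'd'
  Position 1: 'e'
  Position 0: 'i'
Reversed: iildei

iildei


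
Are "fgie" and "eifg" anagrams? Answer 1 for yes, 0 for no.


Strings: "fgie", "eifg"
Sorted first:  efgi
Sorted second: efgi
Sorted forms match => anagrams

1


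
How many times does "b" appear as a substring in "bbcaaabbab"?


Searching for "b" in "bbcaaabbab"
Scanning each position:
  Position 0: "b" => MATCH
  Position 1: "b" => MATCH
  Position 2: "c" => no
  Position 3: "a" => no
  Position 4: "a" => no
  Position 5: "a" => no
  Position 6: "b" => MATCH
  Position 7: "b" => MATCH
  Position 8: "a" => no
  Position 9: "b" => MATCH
Total occurrences: 5

5


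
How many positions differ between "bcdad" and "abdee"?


Comparing "bcdad" and "abdee" position by position:
  Position 0: 'b' vs 'a' => DIFFER
  Position 1: 'c' vs 'b' => DIFFER
  Position 2: 'd' vs 'd' => same
  Position 3: 'a' vs 'e' => DIFFER
  Position 4: 'd' vs 'e' => DIFFER
Positions that differ: 4

4


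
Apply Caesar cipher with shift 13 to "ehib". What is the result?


Caesar cipher: shift "ehib" by 13
  'e' (pos 4) + 13 = pos 17 = 'r'
  'h' (pos 7) + 13 = pos 20 = 'u'
  'i' (pos 8) + 13 = pos 21 = 'v'
  'b' (pos 1) + 13 = pos 14 = 'o'
Result: ruvo

ruvo


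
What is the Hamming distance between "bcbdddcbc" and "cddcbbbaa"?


Comparing "bcbdddcbc" and "cddcbbbaa" position by position:
  Position 0: 'b' vs 'c' => differ
  Position 1: 'c' vs 'd' => differ
  Position 2: 'b' vs 'd' => differ
  Position 3: 'd' vs 'c' => differ
  Position 4: 'd' vs 'b' => differ
  Position 5: 'd' vs 'b' => differ
  Position 6: 'c' vs 'b' => differ
  Position 7: 'b' vs 'a' => differ
  Position 8: 'c' vs 'a' => differ
Total differences (Hamming distance): 9

9


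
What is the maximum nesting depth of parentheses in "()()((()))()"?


Input: "()()((()))()"
Tracking depth:
  Position 0 '(': depth becomes 1
  Position 1 ')': depth becomes 0
  Position 2 '(': depth becomes 1
  Position 3 ')': depth becomes 0
  Position 4 '(': depth becomes 1
  Position 5 '(': depth becomes 2
  Position 6 '(': depth becomes 3
  Position 7 ')': depth becomes 2
  Position 8 ')': depth becomes 1
  Position 9 ')': depth becomes 0
  Position 10 '(': depth becomes 1
  Position 11 ')': depth becomes 0
Maximum depth reached: 3

3


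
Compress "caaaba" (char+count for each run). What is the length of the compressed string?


Input: caaaba
Runs:
  'c' x 1 => "c1"
  'a' x 3 => "a3"
  'b' x 1 => "b1"
  'a' x 1 => "a1"
Compressed: "c1a3b1a1"
Compressed length: 8

8


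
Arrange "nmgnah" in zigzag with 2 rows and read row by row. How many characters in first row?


Zigzag "nmgnah" into 2 rows:
Placing characters:
  'n' => row 0
  'm' => row 1
  'g' => row 0
  'n' => row 1
  'a' => row 0
  'h' => row 1
Rows:
  Row 0: "nga"
  Row 1: "mnh"
First row length: 3

3


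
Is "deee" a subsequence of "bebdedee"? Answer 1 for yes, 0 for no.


Check if "deee" is a subsequence of "bebdedee"
Greedy scan:
  Position 0 ('b'): no match needed
  Position 1 ('e'): no match needed
  Position 2 ('b'): no match needed
  Position 3 ('d'): matches sub[0] = 'd'
  Position 4 ('e'): matches sub[1] = 'e'
  Position 5 ('d'): no match needed
  Position 6 ('e'): matches sub[2] = 'e'
  Position 7 ('e'): matches sub[3] = 'e'
All 4 characters matched => is a subsequence

1


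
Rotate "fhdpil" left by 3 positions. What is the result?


Input: "fhdpil", rotate left by 3
First 3 characters: "fhd"
Remaining characters: "pil"
Concatenate remaining + first: "pil" + "fhd" = "pilfhd"

pilfhd


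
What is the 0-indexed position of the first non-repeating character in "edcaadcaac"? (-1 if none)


Input: edcaadcaac
Character frequencies:
  'a': 4
  'c': 3
  'd': 2
  'e': 1
Scanning left to right for freq == 1:
  Position 0 ('e'): unique! => answer = 0

0


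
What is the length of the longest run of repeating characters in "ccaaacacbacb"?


Input: "ccaaacacbacb"
Scanning for longest run:
  Position 1 ('c'): continues run of 'c', length=2
  Position 2 ('a'): new char, reset run to 1
  Position 3 ('a'): continues run of 'a', length=2
  Position 4 ('a'): continues run of 'a', length=3
  Position 5 ('c'): new char, reset run to 1
  Position 6 ('a'): new char, reset run to 1
  Position 7 ('c'): new char, reset run to 1
  Position 8 ('b'): new char, reset run to 1
  Position 9 ('a'): new char, reset run to 1
  Position 10 ('c'): new char, reset run to 1
  Position 11 ('b'): new char, reset run to 1
Longest run: 'a' with length 3

3


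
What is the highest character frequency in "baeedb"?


Input: baeedb
Character counts:
  'a': 1
  'b': 2
  'd': 1
  'e': 2
Maximum frequency: 2

2


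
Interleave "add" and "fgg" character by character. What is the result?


Interleaving "add" and "fgg":
  Position 0: 'a' from first, 'f' from second => "af"
  Position 1: 'd' from first, 'g' from second => "dg"
  Position 2: 'd' from first, 'g' from second => "dg"
Result: afdgdg

afdgdg


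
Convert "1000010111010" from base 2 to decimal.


Input: "1000010111010" in base 2
Positional expansion:
  Digit '1' (value 1) x 2^12 = 4096
  Digit '0' (value 0) x 2^11 = 0
  Digit '0' (value 0) x 2^10 = 0
  Digit '0' (value 0) x 2^9 = 0
  Digit '0' (value 0) x 2^8 = 0
  Digit '1' (value 1) x 2^7 = 128
  Digit '0' (value 0) x 2^6 = 0
  Digit '1' (value 1) x 2^5 = 32
  Digit '1' (value 1) x 2^4 = 16
  Digit '1' (value 1) x 2^3 = 8
  Digit '0' (value 0) x 2^2 = 0
  Digit '1' (value 1) x 2^1 = 2
  Digit '0' (value 0) x 2^0 = 0
Sum = 4282

4282


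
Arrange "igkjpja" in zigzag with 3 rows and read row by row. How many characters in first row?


Zigzag "igkjpja" into 3 rows:
Placing characters:
  'i' => row 0
  'g' => row 1
  'k' => row 2
  'j' => row 1
  'p' => row 0
  'j' => row 1
  'a' => row 2
Rows:
  Row 0: "ip"
  Row 1: "gjj"
  Row 2: "ka"
First row length: 2

2


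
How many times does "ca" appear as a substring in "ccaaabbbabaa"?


Searching for "ca" in "ccaaabbbabaa"
Scanning each position:
  Position 0: "cc" => no
  Position 1: "ca" => MATCH
  Position 2: "aa" => no
  Position 3: "aa" => no
  Position 4: "ab" => no
  Position 5: "bb" => no
  Position 6: "bb" => no
  Position 7: "ba" => no
  Position 8: "ab" => no
  Position 9: "ba" => no
  Position 10: "aa" => no
Total occurrences: 1

1


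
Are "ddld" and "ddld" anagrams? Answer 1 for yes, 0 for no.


Strings: "ddld", "ddld"
Sorted first:  dddl
Sorted second: dddl
Sorted forms match => anagrams

1


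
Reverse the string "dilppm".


Input: dilppm
Reading characters right to left:
  Position 5: 'm'
  Position 4: 'p'
  Position 3: 'p'
  Position 2: 'l'
  Position 1: 'i'
  Position 0: 'd'
Reversed: mpplid

mpplid


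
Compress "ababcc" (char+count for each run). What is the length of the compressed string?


Input: ababcc
Runs:
  'a' x 1 => "a1"
  'b' x 1 => "b1"
  'a' x 1 => "a1"
  'b' x 1 => "b1"
  'c' x 2 => "c2"
Compressed: "a1b1a1b1c2"
Compressed length: 10

10


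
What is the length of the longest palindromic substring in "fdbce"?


Input: "fdbce"
Checking substrings for palindromes:
  No multi-char palindromic substrings found
Longest palindromic substring: "f" with length 1

1


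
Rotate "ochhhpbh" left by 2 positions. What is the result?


Input: "ochhhpbh", rotate left by 2
First 2 characters: "oc"
Remaining characters: "hhhpbh"
Concatenate remaining + first: "hhhpbh" + "oc" = "hhhpbhoc"

hhhpbhoc


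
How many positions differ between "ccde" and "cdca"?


Comparing "ccde" and "cdca" position by position:
  Position 0: 'c' vs 'c' => same
  Position 1: 'c' vs 'd' => DIFFER
  Position 2: 'd' vs 'c' => DIFFER
  Position 3: 'e' vs 'a' => DIFFER
Positions that differ: 3

3


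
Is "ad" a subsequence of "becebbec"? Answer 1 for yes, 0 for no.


Check if "ad" is a subsequence of "becebbec"
Greedy scan:
  Position 0 ('b'): no match needed
  Position 1 ('e'): no match needed
  Position 2 ('c'): no match needed
  Position 3 ('e'): no match needed
  Position 4 ('b'): no match needed
  Position 5 ('b'): no match needed
  Position 6 ('e'): no match needed
  Position 7 ('c'): no match needed
Only matched 0/2 characters => not a subsequence

0


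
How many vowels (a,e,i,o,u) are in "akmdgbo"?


Input: akmdgbo
Checking each character:
  'a' at position 0: vowel (running total: 1)
  'k' at position 1: consonant
  'm' at position 2: consonant
  'd' at position 3: consonant
  'g' at position 4: consonant
  'b' at position 5: consonant
  'o' at position 6: vowel (running total: 2)
Total vowels: 2

2


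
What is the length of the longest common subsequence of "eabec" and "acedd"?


LCS of "eabec" and "acedd"
DP table:
           a    c    e    d    d
      0    0    0    0    0    0
  e   0    0    0    1    1    1
  a   0    1    1    1    1    1
  b   0    1    1    1    1    1
  e   0    1    1    2    2    2
  c   0    1    2    2    2    2
LCS length = dp[5][5] = 2

2


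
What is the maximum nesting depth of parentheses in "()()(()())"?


Input: "()()(()())"
Tracking depth:
  Position 0 '(': depth becomes 1
  Position 1 ')': depth becomes 0
  Position 2 '(': depth becomes 1
  Position 3 ')': depth becomes 0
  Position 4 '(': depth becomes 1
  Position 5 '(': depth becomes 2
  Position 6 ')': depth becomes 1
  Position 7 '(': depth becomes 2
  Position 8 ')': depth becomes 1
  Position 9 ')': depth becomes 0
Maximum depth reached: 2

2


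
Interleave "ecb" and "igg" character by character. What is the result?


Interleaving "ecb" and "igg":
  Position 0: 'e' from first, 'i' from second => "ei"
  Position 1: 'c' from first, 'g' from second => "cg"
  Position 2: 'b' from first, 'g' from second => "bg"
Result: eicgbg

eicgbg


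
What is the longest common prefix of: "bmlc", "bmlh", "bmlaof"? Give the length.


Words: bmlc, bmlh, bmlaof
  Position 0: all 'b' => match
  Position 1: all 'm' => match
  Position 2: all 'l' => match
  Position 3: ('c', 'h', 'a') => mismatch, stop
LCP = "bml" (length 3)

3


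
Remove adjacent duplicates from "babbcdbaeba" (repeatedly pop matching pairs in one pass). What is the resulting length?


Input: babbcdbaeba
Stack-based adjacent duplicate removal:
  Read 'b': push. Stack: b
  Read 'a': push. Stack: ba
  Read 'b': push. Stack: bab
  Read 'b': matches stack top 'b' => pop. Stack: ba
  Read 'c': push. Stack: bac
  Read 'd': push. Stack: bacd
  Read 'b': push. Stack: bacdb
  Read 'a': push. Stack: bacdba
  Read 'e': push. Stack: bacdbae
  Read 'b': push. Stack: bacdbaeb
  Read 'a': push. Stack: bacdbaeba
Final stack: "bacdbaeba" (length 9)

9


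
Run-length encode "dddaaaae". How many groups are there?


Input: dddaaaae
Scanning for consecutive runs:
  Group 1: 'd' x 3 (positions 0-2)
  Group 2: 'a' x 4 (positions 3-6)
  Group 3: 'e' x 1 (positions 7-7)
Total groups: 3

3


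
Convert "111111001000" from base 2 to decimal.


Input: "111111001000" in base 2
Positional expansion:
  Digit '1' (value 1) x 2^11 = 2048
  Digit '1' (value 1) x 2^10 = 1024
  Digit '1' (value 1) x 2^9 = 512
  Digit '1' (value 1) x 2^8 = 256
  Digit '1' (value 1) x 2^7 = 128
  Digit '1' (value 1) x 2^6 = 64
  Digit '0' (value 0) x 2^5 = 0
  Digit '0' (value 0) x 2^4 = 0
  Digit '1' (value 1) x 2^3 = 8
  Digit '0' (value 0) x 2^2 = 0
  Digit '0' (value 0) x 2^1 = 0
  Digit '0' (value 0) x 2^0 = 0
Sum = 4040

4040


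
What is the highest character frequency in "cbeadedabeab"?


Input: cbeadedabeab
Character counts:
  'a': 3
  'b': 3
  'c': 1
  'd': 2
  'e': 3
Maximum frequency: 3

3


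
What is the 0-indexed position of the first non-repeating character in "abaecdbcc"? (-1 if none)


Input: abaecdbcc
Character frequencies:
  'a': 2
  'b': 2
  'c': 3
  'd': 1
  'e': 1
Scanning left to right for freq == 1:
  Position 0 ('a'): freq=2, skip
  Position 1 ('b'): freq=2, skip
  Position 2 ('a'): freq=2, skip
  Position 3 ('e'): unique! => answer = 3

3


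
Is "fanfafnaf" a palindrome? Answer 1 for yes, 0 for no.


Input: fanfafnaf
Reversed: fanfafnaf
  Compare pos 0 ('f') with pos 8 ('f'): match
  Compare pos 1 ('a') with pos 7 ('a'): match
  Compare pos 2 ('n') with pos 6 ('n'): match
  Compare pos 3 ('f') with pos 5 ('f'): match
Result: palindrome

1


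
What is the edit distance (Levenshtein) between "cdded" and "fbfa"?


Computing edit distance: "cdded" -> "fbfa"
DP table:
           f    b    f    a
      0    1    2    3    4
  c   1    1    2    3    4
  d   2    2    2    3    4
  d   3    3    3    3    4
  e   4    4    4    4    4
  d   5    5    5    5    5
Edit distance = dp[5][4] = 5

5


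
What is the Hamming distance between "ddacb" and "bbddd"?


Comparing "ddacb" and "bbddd" position by position:
  Position 0: 'd' vs 'b' => differ
  Position 1: 'd' vs 'b' => differ
  Position 2: 'a' vs 'd' => differ
  Position 3: 'c' vs 'd' => differ
  Position 4: 'b' vs 'd' => differ
Total differences (Hamming distance): 5

5


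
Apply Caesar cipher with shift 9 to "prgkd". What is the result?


Caesar cipher: shift "prgkd" by 9
  'p' (pos 15) + 9 = pos 24 = 'y'
  'r' (pos 17) + 9 = pos 0 = 'a'
  'g' (pos 6) + 9 = pos 15 = 'p'
  'k' (pos 10) + 9 = pos 19 = 't'
  'd' (pos 3) + 9 = pos 12 = 'm'
Result: yaptm

yaptm


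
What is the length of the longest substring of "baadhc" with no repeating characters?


Input: "baadhc"
Sliding window (track last position of each char):
  Position 0 ('b'): window [0,0] length 1 -- new best
  Position 1 ('a'): window [0,1] length 2 -- new best
  Position 2 ('a'): repeat (last at 1), move window start to 2
  Position 2 ('a'): window [2,2] length 1
  Position 3 ('d'): window [2,3] length 2
  Position 4 ('h'): window [2,4] length 3 -- new best
  Position 5 ('c'): window [2,5] length 4 -- new best
Longest substring with no repeats: "adhc" with length 4

4


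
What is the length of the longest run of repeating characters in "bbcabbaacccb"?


Input: "bbcabbaacccb"
Scanning for longest run:
  Position 1 ('b'): continues run of 'b', length=2
  Position 2 ('c'): new char, reset run to 1
  Position 3 ('a'): new char, reset run to 1
  Position 4 ('b'): new char, reset run to 1
  Position 5 ('b'): continues run of 'b', length=2
  Position 6 ('a'): new char, reset run to 1
  Position 7 ('a'): continues run of 'a', length=2
  Position 8 ('c'): new char, reset run to 1
  Position 9 ('c'): continues run of 'c', length=2
  Position 10 ('c'): continues run of 'c', length=3
  Position 11 ('b'): new char, reset run to 1
Longest run: 'c' with length 3

3


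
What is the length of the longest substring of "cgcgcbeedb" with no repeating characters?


Input: "cgcgcbeedb"
Sliding window (track last position of each char):
  Position 0 ('c'): window [0,0] length 1 -- new best
  Position 1 ('g'): window [0,1] length 2 -- new best
  Position 2 ('c'): repeat (last at 0), move window start to 1
  Position 2 ('c'): window [1,2] length 2
  Position 3 ('g'): repeat (last at 1), move window start to 2
  Position 3 ('g'): window [2,3] length 2
  Position 4 ('c'): repeat (last at 2), move window start to 3
  Position 4 ('c'): window [3,4] length 2
  Position 5 ('b'): window [3,5] length 3 -- new best
  Position 6 ('e'): window [3,6] length 4 -- new best
  Position 7 ('e'): repeat (last at 6), move window start to 7
  Position 7 ('e'): window [7,7] length 1
  Position 8 ('d'): window [7,8] length 2
  Position 9 ('b'): window [7,9] length 3
Longest substring with no repeats: "gcbe" with length 4

4


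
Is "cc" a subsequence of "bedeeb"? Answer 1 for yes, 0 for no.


Check if "cc" is a subsequence of "bedeeb"
Greedy scan:
  Position 0 ('b'): no match needed
  Position 1 ('e'): no match needed
  Position 2 ('d'): no match needed
  Position 3 ('e'): no match needed
  Position 4 ('e'): no match needed
  Position 5 ('b'): no match needed
Only matched 0/2 characters => not a subsequence

0


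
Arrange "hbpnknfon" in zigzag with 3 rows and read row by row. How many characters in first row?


Zigzag "hbpnknfon" into 3 rows:
Placing characters:
  'h' => row 0
  'b' => row 1
  'p' => row 2
  'n' => row 1
  'k' => row 0
  'n' => row 1
  'f' => row 2
  'o' => row 1
  'n' => row 0
Rows:
  Row 0: "hkn"
  Row 1: "bnno"
  Row 2: "pf"
First row length: 3

3


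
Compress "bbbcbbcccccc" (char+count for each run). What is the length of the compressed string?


Input: bbbcbbcccccc
Runs:
  'b' x 3 => "b3"
  'c' x 1 => "c1"
  'b' x 2 => "b2"
  'c' x 6 => "c6"
Compressed: "b3c1b2c6"
Compressed length: 8

8


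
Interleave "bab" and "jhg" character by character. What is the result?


Interleaving "bab" and "jhg":
  Position 0: 'b' from first, 'j' from second => "bj"
  Position 1: 'a' from first, 'h' from second => "ah"
  Position 2: 'b' from first, 'g' from second => "bg"
Result: bjahbg

bjahbg


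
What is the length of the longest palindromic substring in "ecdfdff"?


Input: "ecdfdff"
Checking substrings for palindromes:
  [2:5] "dfd" (len 3) => palindrome
  [3:6] "fdf" (len 3) => palindrome
  [5:7] "ff" (len 2) => palindrome
Longest palindromic substring: "dfd" with length 3

3


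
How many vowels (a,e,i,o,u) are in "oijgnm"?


Input: oijgnm
Checking each character:
  'o' at position 0: vowel (running total: 1)
  'i' at position 1: vowel (running total: 2)
  'j' at position 2: consonant
  'g' at position 3: consonant
  'n' at position 4: consonant
  'm' at position 5: consonant
Total vowels: 2

2


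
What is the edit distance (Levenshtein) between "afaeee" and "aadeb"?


Computing edit distance: "afaeee" -> "aadeb"
DP table:
           a    a    d    e    b
      0    1    2    3    4    5
  a   1    0    1    2    3    4
  f   2    1    1    2    3    4
  a   3    2    1    2    3    4
  e   4    3    2    2    2    3
  e   5    4    3    3    2    3
  e   6    5    4    4    3    3
Edit distance = dp[6][5] = 3

3


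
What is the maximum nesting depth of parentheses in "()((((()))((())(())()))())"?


Input: "()((((()))((())(())()))())"
Tracking depth:
  Position 0 '(': depth becomes 1
  Position 1 ')': depth becomes 0
  Position 2 '(': depth becomes 1
  Position 3 '(': depth becomes 2
  Position 4 '(': depth becomes 3
  Position 5 '(': depth becomes 4
  Position 6 '(': depth becomes 5
  Position 7 ')': depth becomes 4
  Position 8 ')': depth becomes 3
  Position 9 ')': depth becomes 2
  Position 10 '(': depth becomes 3
  Position 11 '(': depth becomes 4
  Position 12 '(': depth becomes 5
  Position 13 ')': depth becomes 4
  Position 14 ')': depth becomes 3
  Position 15 '(': depth becomes 4
  Position 16 '(': depth becomes 5
  Position 17 ')': depth becomes 4
  Position 18 ')': depth becomes 3
  Position 19 '(': depth becomes 4
  Position 20 ')': depth becomes 3
  Position 21 ')': depth becomes 2
  Position 22 ')': depth becomes 1
  Position 23 '(': depth becomes 2
  Position 24 ')': depth becomes 1
  Position 25 ')': depth becomes 0
Maximum depth reached: 5

5


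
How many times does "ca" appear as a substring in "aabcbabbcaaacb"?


Searching for "ca" in "aabcbabbcaaacb"
Scanning each position:
  Position 0: "aa" => no
  Position 1: "ab" => no
  Position 2: "bc" => no
  Position 3: "cb" => no
  Position 4: "ba" => no
  Position 5: "ab" => no
  Position 6: "bb" => no
  Position 7: "bc" => no
  Position 8: "ca" => MATCH
  Position 9: "aa" => no
  Position 10: "aa" => no
  Position 11: "ac" => no
  Position 12: "cb" => no
Total occurrences: 1

1


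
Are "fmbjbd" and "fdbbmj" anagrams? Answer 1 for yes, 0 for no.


Strings: "fmbjbd", "fdbbmj"
Sorted first:  bbdfjm
Sorted second: bbdfjm
Sorted forms match => anagrams

1


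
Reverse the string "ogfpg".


Input: ogfpg
Reading characters right to left:
  Position 4: 'g'
  Position 3: 'p'
  Position 2: 'f'
  Position 1: 'g'
  Position 0: 'o'
Reversed: gpfgo

gpfgo


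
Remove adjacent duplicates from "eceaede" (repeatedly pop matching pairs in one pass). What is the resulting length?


Input: eceaede
Stack-based adjacent duplicate removal:
  Read 'e': push. Stack: e
  Read 'c': push. Stack: ec
  Read 'e': push. Stack: ece
  Read 'a': push. Stack: ecea
  Read 'e': push. Stack: eceae
  Read 'd': push. Stack: eceaed
  Read 'e': push. Stack: eceaede
Final stack: "eceaede" (length 7)

7


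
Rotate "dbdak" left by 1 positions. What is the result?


Input: "dbdak", rotate left by 1
First 1 characters: "d"
Remaining characters: "bdak"
Concatenate remaining + first: "bdak" + "d" = "bdakd"

bdakd


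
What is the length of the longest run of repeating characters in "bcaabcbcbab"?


Input: "bcaabcbcbab"
Scanning for longest run:
  Position 1 ('c'): new char, reset run to 1
  Position 2 ('a'): new char, reset run to 1
  Position 3 ('a'): continues run of 'a', length=2
  Position 4 ('b'): new char, reset run to 1
  Position 5 ('c'): new char, reset run to 1
  Position 6 ('b'): new char, reset run to 1
  Position 7 ('c'): new char, reset run to 1
  Position 8 ('b'): new char, reset run to 1
  Position 9 ('a'): new char, reset run to 1
  Position 10 ('b'): new char, reset run to 1
Longest run: 'a' with length 2

2


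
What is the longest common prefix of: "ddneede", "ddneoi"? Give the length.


Words: ddneede, ddneoi
  Position 0: all 'd' => match
  Position 1: all 'd' => match
  Position 2: all 'n' => match
  Position 3: all 'e' => match
  Position 4: ('e', 'o') => mismatch, stop
LCP = "ddne" (length 4)

4


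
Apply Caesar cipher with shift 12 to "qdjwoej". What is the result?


Caesar cipher: shift "qdjwoej" by 12
  'q' (pos 16) + 12 = pos 2 = 'c'
  'd' (pos 3) + 12 = pos 15 = 'p'
  'j' (pos 9) + 12 = pos 21 = 'v'
  'w' (pos 22) + 12 = pos 8 = 'i'
  'o' (pos 14) + 12 = pos 0 = 'a'
  'e' (pos 4) + 12 = pos 16 = 'q'
  'j' (pos 9) + 12 = pos 21 = 'v'
Result: cpviaqv

cpviaqv


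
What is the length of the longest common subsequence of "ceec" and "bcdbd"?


LCS of "ceec" and "bcdbd"
DP table:
           b    c    d    b    d
      0    0    0    0    0    0
  c   0    0    1    1    1    1
  e   0    0    1    1    1    1
  e   0    0    1    1    1    1
  c   0    0    1    1    1    1
LCS length = dp[4][5] = 1

1


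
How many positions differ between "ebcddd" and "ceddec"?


Comparing "ebcddd" and "ceddec" position by position:
  Position 0: 'e' vs 'c' => DIFFER
  Position 1: 'b' vs 'e' => DIFFER
  Position 2: 'c' vs 'd' => DIFFER
  Position 3: 'd' vs 'd' => same
  Position 4: 'd' vs 'e' => DIFFER
  Position 5: 'd' vs 'c' => DIFFER
Positions that differ: 5

5


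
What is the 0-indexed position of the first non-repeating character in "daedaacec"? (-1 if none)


Input: daedaacec
Character frequencies:
  'a': 3
  'c': 2
  'd': 2
  'e': 2
Scanning left to right for freq == 1:
  Position 0 ('d'): freq=2, skip
  Position 1 ('a'): freq=3, skip
  Position 2 ('e'): freq=2, skip
  Position 3 ('d'): freq=2, skip
  Position 4 ('a'): freq=3, skip
  Position 5 ('a'): freq=3, skip
  Position 6 ('c'): freq=2, skip
  Position 7 ('e'): freq=2, skip
  Position 8 ('c'): freq=2, skip
  No unique character found => answer = -1

-1


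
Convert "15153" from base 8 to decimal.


Input: "15153" in base 8
Positional expansion:
  Digit '1' (value 1) x 8^4 = 4096
  Digit '5' (value 5) x 8^3 = 2560
  Digit '1' (value 1) x 8^2 = 64
  Digit '5' (value 5) x 8^1 = 40
  Digit '3' (value 3) x 8^0 = 3
Sum = 6763

6763


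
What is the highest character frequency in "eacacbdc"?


Input: eacacbdc
Character counts:
  'a': 2
  'b': 1
  'c': 3
  'd': 1
  'e': 1
Maximum frequency: 3

3


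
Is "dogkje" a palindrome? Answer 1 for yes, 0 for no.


Input: dogkje
Reversed: ejkgod
  Compare pos 0 ('d') with pos 5 ('e'): MISMATCH
  Compare pos 1 ('o') with pos 4 ('j'): MISMATCH
  Compare pos 2 ('g') with pos 3 ('k'): MISMATCH
Result: not a palindrome

0


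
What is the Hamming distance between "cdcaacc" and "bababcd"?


Comparing "cdcaacc" and "bababcd" position by position:
  Position 0: 'c' vs 'b' => differ
  Position 1: 'd' vs 'a' => differ
  Position 2: 'c' vs 'b' => differ
  Position 3: 'a' vs 'a' => same
  Position 4: 'a' vs 'b' => differ
  Position 5: 'c' vs 'c' => same
  Position 6: 'c' vs 'd' => differ
Total differences (Hamming distance): 5

5


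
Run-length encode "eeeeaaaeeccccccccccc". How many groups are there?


Input: eeeeaaaeeccccccccccc
Scanning for consecutive runs:
  Group 1: 'e' x 4 (positions 0-3)
  Group 2: 'a' x 3 (positions 4-6)
  Group 3: 'e' x 2 (positions 7-8)
  Group 4: 'c' x 11 (positions 9-19)
Total groups: 4

4


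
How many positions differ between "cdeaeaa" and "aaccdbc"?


Comparing "cdeaeaa" and "aaccdbc" position by position:
  Position 0: 'c' vs 'a' => DIFFER
  Position 1: 'd' vs 'a' => DIFFER
  Position 2: 'e' vs 'c' => DIFFER
  Position 3: 'a' vs 'c' => DIFFER
  Position 4: 'e' vs 'd' => DIFFER
  Position 5: 'a' vs 'b' => DIFFER
  Position 6: 'a' vs 'c' => DIFFER
Positions that differ: 7

7


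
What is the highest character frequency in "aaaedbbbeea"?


Input: aaaedbbbeea
Character counts:
  'a': 4
  'b': 3
  'd': 1
  'e': 3
Maximum frequency: 4

4


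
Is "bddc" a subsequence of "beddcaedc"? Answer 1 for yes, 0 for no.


Check if "bddc" is a subsequence of "beddcaedc"
Greedy scan:
  Position 0 ('b'): matches sub[0] = 'b'
  Position 1 ('e'): no match needed
  Position 2 ('d'): matches sub[1] = 'd'
  Position 3 ('d'): matches sub[2] = 'd'
  Position 4 ('c'): matches sub[3] = 'c'
  Position 5 ('a'): no match needed
  Position 6 ('e'): no match needed
  Position 7 ('d'): no match needed
  Position 8 ('c'): no match needed
All 4 characters matched => is a subsequence

1


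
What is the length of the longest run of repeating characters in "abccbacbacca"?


Input: "abccbacbacca"
Scanning for longest run:
  Position 1 ('b'): new char, reset run to 1
  Position 2 ('c'): new char, reset run to 1
  Position 3 ('c'): continues run of 'c', length=2
  Position 4 ('b'): new char, reset run to 1
  Position 5 ('a'): new char, reset run to 1
  Position 6 ('c'): new char, reset run to 1
  Position 7 ('b'): new char, reset run to 1
  Position 8 ('a'): new char, reset run to 1
  Position 9 ('c'): new char, reset run to 1
  Position 10 ('c'): continues run of 'c', length=2
  Position 11 ('a'): new char, reset run to 1
Longest run: 'c' with length 2

2


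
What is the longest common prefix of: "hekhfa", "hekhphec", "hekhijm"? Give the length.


Words: hekhfa, hekhphec, hekhijm
  Position 0: all 'h' => match
  Position 1: all 'e' => match
  Position 2: all 'k' => match
  Position 3: all 'h' => match
  Position 4: ('f', 'p', 'i') => mismatch, stop
LCP = "hekh" (length 4)

4


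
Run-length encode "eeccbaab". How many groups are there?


Input: eeccbaab
Scanning for consecutive runs:
  Group 1: 'e' x 2 (positions 0-1)
  Group 2: 'c' x 2 (positions 2-3)
  Group 3: 'b' x 1 (positions 4-4)
  Group 4: 'a' x 2 (positions 5-6)
  Group 5: 'b' x 1 (positions 7-7)
Total groups: 5

5


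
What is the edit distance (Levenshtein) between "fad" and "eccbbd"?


Computing edit distance: "fad" -> "eccbbd"
DP table:
           e    c    c    b    b    d
      0    1    2    3    4    5    6
  f   1    1    2    3    4    5    6
  a   2    2    2    3    4    5    6
  d   3    3    3    3    4    5    5
Edit distance = dp[3][6] = 5

5


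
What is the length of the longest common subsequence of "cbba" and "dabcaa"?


LCS of "cbba" and "dabcaa"
DP table:
           d    a    b    c    a    a
      0    0    0    0    0    0    0
  c   0    0    0    0    1    1    1
  b   0    0    0    1    1    1    1
  b   0    0    0    1    1    1    1
  a   0    0    1    1    1    2    2
LCS length = dp[4][6] = 2

2


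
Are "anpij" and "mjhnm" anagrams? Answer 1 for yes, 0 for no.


Strings: "anpij", "mjhnm"
Sorted first:  aijnp
Sorted second: hjmmn
Differ at position 0: 'a' vs 'h' => not anagrams

0


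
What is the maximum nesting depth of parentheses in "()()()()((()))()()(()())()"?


Input: "()()()()((()))()()(()())()"
Tracking depth:
  Position 0 '(': depth becomes 1
  Position 1 ')': depth becomes 0
  Position 2 '(': depth becomes 1
  Position 3 ')': depth becomes 0
  Position 4 '(': depth becomes 1
  Position 5 ')': depth becomes 0
  Position 6 '(': depth becomes 1
  Position 7 ')': depth becomes 0
  Position 8 '(': depth becomes 1
  Position 9 '(': depth becomes 2
  Position 10 '(': depth becomes 3
  Position 11 ')': depth becomes 2
  Position 12 ')': depth becomes 1
  Position 13 ')': depth becomes 0
  Position 14 '(': depth becomes 1
  Position 15 ')': depth becomes 0
  Position 16 '(': depth becomes 1
  Position 17 ')': depth becomes 0
  Position 18 '(': depth becomes 1
  Position 19 '(': depth becomes 2
  Position 20 ')': depth becomes 1
  Position 21 '(': depth becomes 2
  Position 22 ')': depth becomes 1
  Position 23 ')': depth becomes 0
  Position 24 '(': depth becomes 1
  Position 25 ')': depth becomes 0
Maximum depth reached: 3

3
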